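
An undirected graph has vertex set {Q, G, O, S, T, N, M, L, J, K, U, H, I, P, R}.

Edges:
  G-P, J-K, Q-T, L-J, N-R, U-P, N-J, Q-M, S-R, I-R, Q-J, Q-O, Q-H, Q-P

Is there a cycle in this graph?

DFS, tracking each vertex's parent; an edge to a visited non-parent vertex closes a cycle.
Start from Q:
visit Q (parent –)
  visit O (parent Q)
    O–Q: parent, skip
  visit M (parent Q)
    M–Q: parent, skip
  visit P (parent Q)
    visit U (parent P)
      U–P: parent, skip
    P–Q: parent, skip
    visit G (parent P)
      G–P: parent, skip
  visit J (parent Q)
    visit K (parent J)
      K–J: parent, skip
    visit L (parent J)
      L–J: parent, skip
    visit N (parent J)
      N–J: parent, skip
      visit R (parent N)
        R–N: parent, skip
        visit I (parent R)
          I–R: parent, skip
        visit S (parent R)
          S–R: parent, skip
    J–Q: parent, skip
  visit H (parent Q)
    H–Q: parent, skip
  visit T (parent Q)
    T–Q: parent, skip
No non-parent visited neighbor found — the graph is a forest.

No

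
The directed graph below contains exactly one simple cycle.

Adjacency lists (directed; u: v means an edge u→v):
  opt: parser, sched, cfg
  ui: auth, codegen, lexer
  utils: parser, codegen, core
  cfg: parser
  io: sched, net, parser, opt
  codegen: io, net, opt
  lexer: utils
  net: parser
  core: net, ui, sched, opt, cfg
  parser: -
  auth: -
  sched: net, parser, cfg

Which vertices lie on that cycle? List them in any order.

ui, core, lexer, utils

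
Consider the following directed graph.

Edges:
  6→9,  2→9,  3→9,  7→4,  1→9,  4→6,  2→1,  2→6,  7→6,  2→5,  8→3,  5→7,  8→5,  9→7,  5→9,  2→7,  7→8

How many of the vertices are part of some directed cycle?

7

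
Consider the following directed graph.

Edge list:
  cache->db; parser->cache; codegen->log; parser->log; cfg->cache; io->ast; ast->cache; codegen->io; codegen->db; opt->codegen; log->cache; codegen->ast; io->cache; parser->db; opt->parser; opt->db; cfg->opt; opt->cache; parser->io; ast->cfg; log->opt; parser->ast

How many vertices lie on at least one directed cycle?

7

A vertex is on a directed cycle iff it belongs to a strongly connected component of size ≥ 2 (or has a self-loop).
The vertices on cycles are {io, ast, cfg, log, opt, parser, codegen} — 7 in total.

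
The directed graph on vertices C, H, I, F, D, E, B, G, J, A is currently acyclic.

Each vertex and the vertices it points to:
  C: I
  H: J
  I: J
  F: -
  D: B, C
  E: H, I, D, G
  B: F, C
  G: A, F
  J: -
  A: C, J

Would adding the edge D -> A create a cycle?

No

Adding D→A creates a cycle iff A can already reach D.
Explore from A: no path reaches D. The graph stays acyclic.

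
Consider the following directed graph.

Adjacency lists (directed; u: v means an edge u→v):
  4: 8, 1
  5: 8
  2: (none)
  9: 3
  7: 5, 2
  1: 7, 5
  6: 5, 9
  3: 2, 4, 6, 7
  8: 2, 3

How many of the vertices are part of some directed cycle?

A vertex is on a directed cycle iff it belongs to a strongly connected component of size ≥ 2 (or has a self-loop).
The vertices on cycles are {1, 3, 4, 5, 6, 7, 8, 9} — 8 in total.

8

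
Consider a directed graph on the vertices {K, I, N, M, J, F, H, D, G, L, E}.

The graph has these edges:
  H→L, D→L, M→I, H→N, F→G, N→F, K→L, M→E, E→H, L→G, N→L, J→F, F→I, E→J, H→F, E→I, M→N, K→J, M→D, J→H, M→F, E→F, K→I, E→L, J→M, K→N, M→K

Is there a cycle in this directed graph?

DFS with white/gray/black marking, starting from N:
N gray
  L gray
    G gray
    G black
  L black
  F gray
    F→G: G black — skip
    I gray
    I black
  F black
N black
K gray
  K→N: N black — skip
  J gray
    M gray
      E gray
        E→F: F black — skip
        E→L: L black — skip
        E→I: I black — skip
        H gray
          H→F: F black — skip
          H→N: N black — skip
          H→L: L black — skip
        H black
        E→J: J is gray → back edge
Back edge found, so a cycle exists: J → M → E → J.

Yes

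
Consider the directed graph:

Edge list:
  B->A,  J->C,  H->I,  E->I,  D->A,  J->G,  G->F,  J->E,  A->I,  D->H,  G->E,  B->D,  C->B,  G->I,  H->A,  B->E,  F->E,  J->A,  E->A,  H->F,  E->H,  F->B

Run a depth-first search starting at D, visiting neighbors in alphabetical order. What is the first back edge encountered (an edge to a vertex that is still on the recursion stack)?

DFS from D (visiting neighbors in alphabetical order); mark gray on enter, black on exit:
D gray
  A gray
    I gray
    I black
  A black
  H gray
    H→A: A black — skip
    F gray
      B gray
        B→A: A black — skip
        B→D: D is gray → back edge
First back edge: B → D.

B→D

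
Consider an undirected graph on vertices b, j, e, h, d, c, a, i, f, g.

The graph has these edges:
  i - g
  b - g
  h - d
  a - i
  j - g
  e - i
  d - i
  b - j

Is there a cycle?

Yes

DFS, tracking each vertex's parent; an edge to a visited non-parent vertex closes a cycle.
Start from e:
visit e (parent –)
  visit i (parent e)
    visit a (parent i)
      a–i: parent, skip
    visit d (parent i)
      d–i: parent, skip
      visit h (parent d)
        h–d: parent, skip
    visit g (parent i)
      visit j (parent g)
        j–g: parent, skip
        visit b (parent j)
          b–j: parent, skip
          b–g: g visited and ≠ parent → cycle
Cycle: g – j – b – g.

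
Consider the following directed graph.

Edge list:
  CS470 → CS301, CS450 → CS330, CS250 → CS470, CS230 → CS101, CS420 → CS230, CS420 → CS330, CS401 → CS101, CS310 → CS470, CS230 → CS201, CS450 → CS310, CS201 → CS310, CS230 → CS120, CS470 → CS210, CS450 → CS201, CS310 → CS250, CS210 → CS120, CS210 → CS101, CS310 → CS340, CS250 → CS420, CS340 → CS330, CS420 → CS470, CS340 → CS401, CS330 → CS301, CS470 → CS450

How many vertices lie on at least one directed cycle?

7

A vertex is on a directed cycle iff it belongs to a strongly connected component of size ≥ 2 (or has a self-loop).
The vertices on cycles are {CS201, CS230, CS250, CS310, CS420, CS450, CS470} — 7 in total.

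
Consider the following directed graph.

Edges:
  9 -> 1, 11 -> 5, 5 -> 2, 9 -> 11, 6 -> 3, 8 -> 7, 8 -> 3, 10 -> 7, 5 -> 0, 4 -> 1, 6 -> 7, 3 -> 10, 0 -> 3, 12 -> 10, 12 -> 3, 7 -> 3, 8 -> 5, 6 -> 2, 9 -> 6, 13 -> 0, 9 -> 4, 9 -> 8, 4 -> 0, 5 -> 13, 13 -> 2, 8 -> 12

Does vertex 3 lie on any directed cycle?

3 is on a cycle iff 3 can reach itself via ≥1 edge.
3 → 10 → 7 → 3 — yes.

Yes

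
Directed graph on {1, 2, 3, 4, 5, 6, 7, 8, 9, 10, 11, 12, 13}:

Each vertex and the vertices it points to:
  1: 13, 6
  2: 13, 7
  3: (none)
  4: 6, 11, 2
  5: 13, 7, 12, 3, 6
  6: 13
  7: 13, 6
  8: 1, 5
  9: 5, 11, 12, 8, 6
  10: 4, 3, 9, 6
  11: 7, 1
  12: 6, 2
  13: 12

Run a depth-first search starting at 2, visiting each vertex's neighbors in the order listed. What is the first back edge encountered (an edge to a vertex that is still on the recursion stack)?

6→13

DFS from 2 (visiting each vertex's neighbors in the order listed); mark gray on enter, black on exit:
2 gray
  13 gray
    12 gray
      6 gray
        6→13: 13 is gray → back edge
First back edge: 6 → 13.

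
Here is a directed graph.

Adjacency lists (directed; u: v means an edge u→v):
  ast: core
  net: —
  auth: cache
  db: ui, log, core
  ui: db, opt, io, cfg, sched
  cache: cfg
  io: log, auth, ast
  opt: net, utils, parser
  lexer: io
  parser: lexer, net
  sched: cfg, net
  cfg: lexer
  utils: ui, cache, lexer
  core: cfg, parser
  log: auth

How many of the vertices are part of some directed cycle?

A vertex is on a directed cycle iff it belongs to a strongly connected component of size ≥ 2 (or has a self-loop).
The vertices on cycles are {db, io, ui, ast, cfg, log, opt, auth, core, cache, lexer, utils, parser} — 13 in total.

13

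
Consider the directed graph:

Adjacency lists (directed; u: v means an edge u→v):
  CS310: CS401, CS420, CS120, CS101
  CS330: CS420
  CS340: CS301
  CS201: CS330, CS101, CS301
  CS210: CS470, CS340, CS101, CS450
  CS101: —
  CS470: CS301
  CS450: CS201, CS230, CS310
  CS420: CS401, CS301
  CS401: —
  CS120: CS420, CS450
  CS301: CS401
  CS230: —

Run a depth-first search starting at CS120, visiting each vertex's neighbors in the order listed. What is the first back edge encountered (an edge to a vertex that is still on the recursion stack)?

DFS from CS120 (visiting each vertex's neighbors in the order listed); mark gray on enter, black on exit:
CS120 gray
  CS420 gray
    CS401 gray
    CS401 black
    CS301 gray
      CS301→CS401: CS401 black — skip
    CS301 black
  CS420 black
  CS450 gray
    CS201 gray
      CS330 gray
        CS330→CS420: CS420 black — skip
      CS330 black
      CS101 gray
      CS101 black
      CS201→CS301: CS301 black — skip
    CS201 black
    CS230 gray
    CS230 black
    CS310 gray
      CS310→CS401: CS401 black — skip
      CS310→CS420: CS420 black — skip
      CS310→CS120: CS120 is gray → back edge
First back edge: CS310 → CS120.

CS310→CS120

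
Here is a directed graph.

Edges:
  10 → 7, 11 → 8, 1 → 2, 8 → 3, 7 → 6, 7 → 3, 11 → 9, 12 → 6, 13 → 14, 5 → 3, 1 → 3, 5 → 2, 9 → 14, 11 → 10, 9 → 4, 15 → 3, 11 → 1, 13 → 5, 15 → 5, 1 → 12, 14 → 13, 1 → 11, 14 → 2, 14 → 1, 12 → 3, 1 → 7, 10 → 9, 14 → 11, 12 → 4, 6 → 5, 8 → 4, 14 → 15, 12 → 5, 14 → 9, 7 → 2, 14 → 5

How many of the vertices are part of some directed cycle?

6

A vertex is on a directed cycle iff it belongs to a strongly connected component of size ≥ 2 (or has a self-loop).
The vertices on cycles are {1, 9, 10, 11, 13, 14} — 6 in total.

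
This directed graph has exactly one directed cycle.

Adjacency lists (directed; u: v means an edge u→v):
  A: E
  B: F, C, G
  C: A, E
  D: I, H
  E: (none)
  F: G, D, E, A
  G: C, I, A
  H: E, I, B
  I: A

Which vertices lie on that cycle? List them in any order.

B, D, F, H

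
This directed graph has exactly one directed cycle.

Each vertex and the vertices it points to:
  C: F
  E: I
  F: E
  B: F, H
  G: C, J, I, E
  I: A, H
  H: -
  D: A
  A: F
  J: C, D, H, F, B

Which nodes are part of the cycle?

A, E, F, I

DFS with gray/black marking from E:
E gray
  I gray
    A gray
      F gray
        F→E: E is gray → back edge
Back edge closes the cycle E → I → A → F → E; its vertices are {A, E, F, I}.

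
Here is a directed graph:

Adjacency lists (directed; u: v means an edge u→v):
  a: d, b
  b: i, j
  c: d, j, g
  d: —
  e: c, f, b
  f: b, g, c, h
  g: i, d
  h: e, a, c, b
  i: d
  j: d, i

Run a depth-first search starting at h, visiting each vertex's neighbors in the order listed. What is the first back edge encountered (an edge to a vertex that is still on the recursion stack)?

f→h

DFS from h (visiting each vertex's neighbors in the order listed); mark gray on enter, black on exit:
h gray
  e gray
    c gray
      d gray
      d black
      j gray
        j→d: d black — skip
        i gray
          i→d: d black — skip
        i black
      j black
      g gray
        g→i: i black — skip
        g→d: d black — skip
      g black
    c black
    f gray
      b gray
        b→i: i black — skip
        b→j: j black — skip
      b black
      f→g: g black — skip
      f→c: c black — skip
      f→h: h is gray → back edge
First back edge: f → h.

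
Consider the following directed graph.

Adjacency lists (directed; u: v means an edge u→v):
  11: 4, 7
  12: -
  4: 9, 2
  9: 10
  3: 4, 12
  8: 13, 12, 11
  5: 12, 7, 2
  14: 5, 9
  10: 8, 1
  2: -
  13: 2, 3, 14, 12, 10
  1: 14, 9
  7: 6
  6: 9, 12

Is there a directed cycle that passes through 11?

Yes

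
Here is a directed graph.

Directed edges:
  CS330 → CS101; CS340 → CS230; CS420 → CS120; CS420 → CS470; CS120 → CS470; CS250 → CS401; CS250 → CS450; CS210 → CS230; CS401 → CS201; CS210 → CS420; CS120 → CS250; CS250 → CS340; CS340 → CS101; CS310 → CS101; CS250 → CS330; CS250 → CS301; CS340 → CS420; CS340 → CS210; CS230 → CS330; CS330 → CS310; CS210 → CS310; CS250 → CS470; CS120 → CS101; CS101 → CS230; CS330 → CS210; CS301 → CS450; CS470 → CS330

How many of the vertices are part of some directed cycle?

A vertex is on a directed cycle iff it belongs to a strongly connected component of size ≥ 2 (or has a self-loop).
The vertices on cycles are {CS101, CS120, CS210, CS230, CS250, CS310, CS330, CS340, CS420, CS470} — 10 in total.

10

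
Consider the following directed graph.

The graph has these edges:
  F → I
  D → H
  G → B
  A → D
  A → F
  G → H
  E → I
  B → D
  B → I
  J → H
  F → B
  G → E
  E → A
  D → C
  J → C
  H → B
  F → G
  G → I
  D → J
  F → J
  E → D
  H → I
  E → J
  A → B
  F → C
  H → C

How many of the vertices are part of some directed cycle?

8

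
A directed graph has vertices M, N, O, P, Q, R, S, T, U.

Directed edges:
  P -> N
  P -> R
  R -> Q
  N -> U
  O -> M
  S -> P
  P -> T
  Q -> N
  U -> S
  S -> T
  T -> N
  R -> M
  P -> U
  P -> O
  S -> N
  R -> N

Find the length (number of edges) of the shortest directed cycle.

3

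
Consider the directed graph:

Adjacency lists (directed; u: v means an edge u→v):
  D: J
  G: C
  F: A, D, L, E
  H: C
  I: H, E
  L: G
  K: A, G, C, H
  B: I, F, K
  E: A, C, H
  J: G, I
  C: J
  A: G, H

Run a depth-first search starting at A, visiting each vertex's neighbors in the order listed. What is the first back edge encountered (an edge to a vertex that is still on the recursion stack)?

J→G

DFS from A (visiting each vertex's neighbors in the order listed); mark gray on enter, black on exit:
A gray
  G gray
    C gray
      J gray
        J→G: G is gray → back edge
First back edge: J → G.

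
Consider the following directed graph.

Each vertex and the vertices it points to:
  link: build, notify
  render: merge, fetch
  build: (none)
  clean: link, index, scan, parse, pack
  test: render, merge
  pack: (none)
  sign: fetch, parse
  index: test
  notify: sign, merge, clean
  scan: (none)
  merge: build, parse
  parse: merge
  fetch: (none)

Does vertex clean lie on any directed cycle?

clean is on a cycle iff clean can reach itself via ≥1 edge.
clean → link → notify → clean — yes.

Yes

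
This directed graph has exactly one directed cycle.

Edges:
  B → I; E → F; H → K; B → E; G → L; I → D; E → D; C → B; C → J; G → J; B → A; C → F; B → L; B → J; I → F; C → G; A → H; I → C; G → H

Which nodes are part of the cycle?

DFS with gray/black marking from C:
C gray
  J gray
  J black
  F gray
  F black
  G gray
    H gray
      K gray
      K black
    H black
    G→J: J black — skip
    L gray
    L black
  G black
  B gray
    E gray
      D gray
      D black
      E→F: F black — skip
    E black
    B→J: J black — skip
    I gray
      I→C: C is gray → back edge
Back edge closes the cycle C → B → I → C; its vertices are {B, C, I}.

B, C, I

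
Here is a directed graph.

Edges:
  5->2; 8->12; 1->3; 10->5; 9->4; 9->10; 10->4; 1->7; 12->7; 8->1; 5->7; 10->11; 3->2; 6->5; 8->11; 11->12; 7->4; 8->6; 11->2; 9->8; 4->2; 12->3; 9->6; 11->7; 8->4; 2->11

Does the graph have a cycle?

Yes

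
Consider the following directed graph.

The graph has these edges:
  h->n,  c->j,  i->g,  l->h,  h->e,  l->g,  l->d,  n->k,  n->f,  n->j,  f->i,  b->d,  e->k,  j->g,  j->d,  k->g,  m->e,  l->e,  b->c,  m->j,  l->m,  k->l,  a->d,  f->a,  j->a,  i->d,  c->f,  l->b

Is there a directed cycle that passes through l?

Yes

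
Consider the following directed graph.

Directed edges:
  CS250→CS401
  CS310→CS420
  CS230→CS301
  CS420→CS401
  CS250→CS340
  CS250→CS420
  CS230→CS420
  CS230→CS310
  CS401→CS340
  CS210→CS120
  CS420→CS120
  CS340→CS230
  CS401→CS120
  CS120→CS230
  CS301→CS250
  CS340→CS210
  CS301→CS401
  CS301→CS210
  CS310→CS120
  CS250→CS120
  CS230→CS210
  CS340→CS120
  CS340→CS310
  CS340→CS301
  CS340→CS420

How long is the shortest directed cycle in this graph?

3

For each vertex v, BFS finds the shortest path from v back to v.
The shortest such closed walk is CS250 → CS340 → CS301 → CS250, length 3.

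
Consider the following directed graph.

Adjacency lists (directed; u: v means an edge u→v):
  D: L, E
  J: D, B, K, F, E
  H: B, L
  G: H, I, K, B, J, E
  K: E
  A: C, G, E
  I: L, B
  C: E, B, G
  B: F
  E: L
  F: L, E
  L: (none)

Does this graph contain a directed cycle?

DFS with white/gray/black marking, starting from J:
J gray
  D gray
    L gray
    L black
    E gray
      E→L: L black — skip
    E black
  D black
  B gray
    F gray
      F→L: L black — skip
      F→E: E black — skip
    F black
  B black
  K gray
    K→E: E black — skip
  K black
  J→F: F black — skip
  J→E: E black — skip
J black
H gray
  H→B: B black — skip
  H→L: L black — skip
H black
G gray
  G→H: H black — skip
  I gray
    I→L: L black — skip
    I→B: B black — skip
  I black
  G→K: K black — skip
  G→B: B black — skip
  G→J: J black — skip
  G→E: E black — skip
G black
A gray
  C gray
    C→E: E black — skip
    C→B: B black — skip
    C→G: G black — skip
  C black
  A→G: G black — skip
  A→E: E black — skip
A black
Every edge goes to a white or black vertex — no back edge, so the graph is acyclic.

No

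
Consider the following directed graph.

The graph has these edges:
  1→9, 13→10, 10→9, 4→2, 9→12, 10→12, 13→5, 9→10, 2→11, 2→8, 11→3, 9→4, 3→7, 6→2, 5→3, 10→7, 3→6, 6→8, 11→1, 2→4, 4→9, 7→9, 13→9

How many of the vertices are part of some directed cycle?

9

A vertex is on a directed cycle iff it belongs to a strongly connected component of size ≥ 2 (or has a self-loop).
The vertices on cycles are {1, 2, 3, 4, 6, 7, 9, 10, 11} — 9 in total.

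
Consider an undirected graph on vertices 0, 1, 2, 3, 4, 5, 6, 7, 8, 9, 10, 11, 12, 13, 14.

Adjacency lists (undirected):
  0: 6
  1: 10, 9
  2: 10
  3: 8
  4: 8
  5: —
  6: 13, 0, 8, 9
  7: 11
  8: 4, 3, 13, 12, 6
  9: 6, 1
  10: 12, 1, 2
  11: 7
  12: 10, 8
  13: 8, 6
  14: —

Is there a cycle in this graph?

DFS, tracking each vertex's parent; an edge to a visited non-parent vertex closes a cycle.
Start from 9:
visit 9 (parent –)
  visit 6 (parent 9)
    visit 13 (parent 6)
      visit 8 (parent 13)
        visit 4 (parent 8)
          4–8: parent, skip
        visit 3 (parent 8)
          3–8: parent, skip
        8–13: parent, skip
        visit 12 (parent 8)
          visit 10 (parent 12)
            10–12: parent, skip
            visit 1 (parent 10)
              1–10: parent, skip
              1–9: 9 visited and ≠ parent → cycle
Cycle: 9 – 6 – 13 – 8 – 12 – 10 – 1 – 9.

Yes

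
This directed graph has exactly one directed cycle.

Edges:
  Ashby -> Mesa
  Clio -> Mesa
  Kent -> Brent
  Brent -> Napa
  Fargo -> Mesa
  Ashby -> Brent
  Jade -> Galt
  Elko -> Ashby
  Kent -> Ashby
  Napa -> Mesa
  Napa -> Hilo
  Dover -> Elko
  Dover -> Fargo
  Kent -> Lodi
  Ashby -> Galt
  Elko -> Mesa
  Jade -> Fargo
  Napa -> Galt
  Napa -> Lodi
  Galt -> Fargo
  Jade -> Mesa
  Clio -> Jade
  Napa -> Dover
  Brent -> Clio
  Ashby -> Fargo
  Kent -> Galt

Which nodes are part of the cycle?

Elko, Napa, Ashby, Brent, Dover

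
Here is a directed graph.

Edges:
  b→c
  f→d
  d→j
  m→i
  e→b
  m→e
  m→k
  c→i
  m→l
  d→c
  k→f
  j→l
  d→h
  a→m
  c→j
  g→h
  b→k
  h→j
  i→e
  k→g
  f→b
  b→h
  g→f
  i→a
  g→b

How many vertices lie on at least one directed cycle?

A vertex is on a directed cycle iff it belongs to a strongly connected component of size ≥ 2 (or has a self-loop).
The vertices on cycles are {a, b, c, d, e, f, g, i, k, m} — 10 in total.

10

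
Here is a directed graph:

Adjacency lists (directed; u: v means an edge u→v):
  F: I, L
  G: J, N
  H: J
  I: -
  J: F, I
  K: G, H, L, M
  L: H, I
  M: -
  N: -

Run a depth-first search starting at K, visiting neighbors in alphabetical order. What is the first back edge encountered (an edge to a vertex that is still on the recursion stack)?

DFS from K (visiting neighbors in alphabetical order); mark gray on enter, black on exit:
K gray
  G gray
    J gray
      F gray
        I gray
        I black
        L gray
          H gray
            H→J: J is gray → back edge
First back edge: H → J.

H→J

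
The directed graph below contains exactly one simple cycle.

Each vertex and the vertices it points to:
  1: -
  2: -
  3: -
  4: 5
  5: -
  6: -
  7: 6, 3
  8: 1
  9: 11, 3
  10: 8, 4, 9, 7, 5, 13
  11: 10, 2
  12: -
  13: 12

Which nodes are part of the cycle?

9, 10, 11

DFS with gray/black marking from 10:
10 gray
  8 gray
    1 gray
    1 black
  8 black
  4 gray
    5 gray
    5 black
  4 black
  9 gray
    11 gray
      11→10: 10 is gray → back edge
Back edge closes the cycle 10 → 9 → 11 → 10; its vertices are {9, 10, 11}.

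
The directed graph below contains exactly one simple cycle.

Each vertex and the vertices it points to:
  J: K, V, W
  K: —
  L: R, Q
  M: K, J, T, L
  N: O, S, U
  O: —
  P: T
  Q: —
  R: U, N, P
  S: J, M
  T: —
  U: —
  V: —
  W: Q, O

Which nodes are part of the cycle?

DFS with gray/black marking from S:
S gray
  J gray
    K gray
    K black
    V gray
    V black
    W gray
      Q gray
      Q black
      O gray
      O black
    W black
  J black
  M gray
    M→K: K black — skip
    M→J: J black — skip
    T gray
    T black
    L gray
      R gray
        U gray
        U black
        N gray
          N→O: O black — skip
          N→S: S is gray → back edge
Back edge closes the cycle S → M → L → R → N → S; its vertices are {L, M, N, R, S}.

L, M, N, R, S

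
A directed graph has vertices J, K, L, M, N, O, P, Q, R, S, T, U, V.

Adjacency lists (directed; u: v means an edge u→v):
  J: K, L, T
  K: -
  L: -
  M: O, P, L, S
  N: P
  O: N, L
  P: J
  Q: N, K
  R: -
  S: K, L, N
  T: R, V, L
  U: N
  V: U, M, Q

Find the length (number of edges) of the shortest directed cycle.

For each vertex v, BFS finds the shortest path from v back to v.
The shortest such closed walk is T → V → M → P → J → T, length 5.

5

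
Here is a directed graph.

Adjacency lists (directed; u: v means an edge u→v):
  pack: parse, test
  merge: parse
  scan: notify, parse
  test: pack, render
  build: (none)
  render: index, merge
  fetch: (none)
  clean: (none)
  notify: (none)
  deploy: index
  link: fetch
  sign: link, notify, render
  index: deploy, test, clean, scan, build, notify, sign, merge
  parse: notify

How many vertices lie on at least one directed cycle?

6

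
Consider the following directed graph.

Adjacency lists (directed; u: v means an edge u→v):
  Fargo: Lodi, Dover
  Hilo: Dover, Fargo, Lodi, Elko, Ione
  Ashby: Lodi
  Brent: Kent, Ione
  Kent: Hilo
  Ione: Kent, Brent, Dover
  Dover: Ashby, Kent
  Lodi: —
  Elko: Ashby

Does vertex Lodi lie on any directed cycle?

No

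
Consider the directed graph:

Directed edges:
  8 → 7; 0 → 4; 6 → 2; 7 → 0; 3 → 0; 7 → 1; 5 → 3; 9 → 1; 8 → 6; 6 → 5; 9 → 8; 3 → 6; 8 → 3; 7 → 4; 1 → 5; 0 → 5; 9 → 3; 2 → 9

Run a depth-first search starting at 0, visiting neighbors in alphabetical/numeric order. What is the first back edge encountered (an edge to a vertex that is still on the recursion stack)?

3→0

DFS from 0 (visiting neighbors in alphabetical/numeric order); mark gray on enter, black on exit:
0 gray
  4 gray
  4 black
  5 gray
    3 gray
      3→0: 0 is gray → back edge
First back edge: 3 → 0.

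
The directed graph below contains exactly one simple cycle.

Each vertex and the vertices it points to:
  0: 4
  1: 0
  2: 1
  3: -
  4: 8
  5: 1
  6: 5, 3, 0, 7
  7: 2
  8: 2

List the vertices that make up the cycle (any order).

0, 1, 2, 4, 8

DFS with gray/black marking from 0:
0 gray
  4 gray
    8 gray
      2 gray
        1 gray
          1→0: 0 is gray → back edge
Back edge closes the cycle 0 → 4 → 8 → 2 → 1 → 0; its vertices are {0, 1, 2, 4, 8}.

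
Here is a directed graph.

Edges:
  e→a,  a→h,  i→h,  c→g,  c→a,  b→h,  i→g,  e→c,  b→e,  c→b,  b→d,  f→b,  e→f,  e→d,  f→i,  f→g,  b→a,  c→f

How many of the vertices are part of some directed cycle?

A vertex is on a directed cycle iff it belongs to a strongly connected component of size ≥ 2 (or has a self-loop).
The vertices on cycles are {b, c, e, f} — 4 in total.

4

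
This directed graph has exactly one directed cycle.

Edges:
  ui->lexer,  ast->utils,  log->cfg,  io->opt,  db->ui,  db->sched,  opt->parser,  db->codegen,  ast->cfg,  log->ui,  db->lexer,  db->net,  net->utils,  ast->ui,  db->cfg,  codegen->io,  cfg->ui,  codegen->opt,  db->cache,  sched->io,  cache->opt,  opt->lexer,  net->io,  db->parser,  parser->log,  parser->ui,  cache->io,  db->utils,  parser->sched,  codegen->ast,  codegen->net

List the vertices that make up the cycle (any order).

DFS with gray/black marking from parser:
parser gray
  sched gray
    io gray
      opt gray
        opt→parser: parser is gray → back edge
Back edge closes the cycle parser → sched → io → opt → parser; its vertices are {io, opt, sched, parser}.

io, opt, sched, parser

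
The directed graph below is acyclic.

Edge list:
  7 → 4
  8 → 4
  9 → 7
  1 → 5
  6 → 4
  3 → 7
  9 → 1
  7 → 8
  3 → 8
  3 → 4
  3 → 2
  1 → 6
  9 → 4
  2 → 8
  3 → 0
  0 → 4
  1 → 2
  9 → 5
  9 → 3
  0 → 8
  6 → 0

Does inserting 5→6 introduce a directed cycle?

No

Adding 5→6 creates a cycle iff 6 can already reach 5.
Explore from 6: no path reaches 5. The graph stays acyclic.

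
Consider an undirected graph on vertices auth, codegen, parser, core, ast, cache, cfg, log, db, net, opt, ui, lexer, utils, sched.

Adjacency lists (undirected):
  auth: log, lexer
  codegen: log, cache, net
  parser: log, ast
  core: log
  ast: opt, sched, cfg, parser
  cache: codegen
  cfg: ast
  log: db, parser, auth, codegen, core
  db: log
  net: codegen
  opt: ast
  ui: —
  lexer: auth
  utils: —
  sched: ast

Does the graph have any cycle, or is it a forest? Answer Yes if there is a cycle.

No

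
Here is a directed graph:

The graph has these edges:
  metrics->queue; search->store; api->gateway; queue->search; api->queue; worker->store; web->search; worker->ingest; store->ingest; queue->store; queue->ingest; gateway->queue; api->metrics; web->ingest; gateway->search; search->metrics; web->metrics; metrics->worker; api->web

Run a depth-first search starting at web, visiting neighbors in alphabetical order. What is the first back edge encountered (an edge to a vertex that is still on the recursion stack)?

search→metrics

DFS from web (visiting neighbors in alphabetical order); mark gray on enter, black on exit:
web gray
  ingest gray
  ingest black
  metrics gray
    queue gray
      queue→ingest: ingest black — skip
      search gray
        search→metrics: metrics is gray → back edge
First back edge: search → metrics.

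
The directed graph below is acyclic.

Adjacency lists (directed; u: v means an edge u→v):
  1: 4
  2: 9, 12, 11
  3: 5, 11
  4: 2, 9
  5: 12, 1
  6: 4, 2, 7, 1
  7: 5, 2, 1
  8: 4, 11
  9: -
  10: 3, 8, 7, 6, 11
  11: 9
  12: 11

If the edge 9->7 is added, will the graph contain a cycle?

Yes

Adding 9→7 creates a cycle iff 7 can already reach 9.
Path from 7: 7 → 2 → 9.
So 7 → … → 9 → 7 is a cycle.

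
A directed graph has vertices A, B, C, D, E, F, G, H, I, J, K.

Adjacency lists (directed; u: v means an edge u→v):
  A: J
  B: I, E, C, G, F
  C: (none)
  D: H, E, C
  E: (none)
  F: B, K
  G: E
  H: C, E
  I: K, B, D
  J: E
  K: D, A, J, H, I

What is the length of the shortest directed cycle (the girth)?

For each vertex v, BFS finds the shortest path from v back to v.
The shortest such closed walk is B → I → B, length 2.

2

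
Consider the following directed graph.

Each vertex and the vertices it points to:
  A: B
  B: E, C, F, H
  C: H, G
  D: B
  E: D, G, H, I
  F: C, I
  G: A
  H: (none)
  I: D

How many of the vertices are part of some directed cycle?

8

A vertex is on a directed cycle iff it belongs to a strongly connected component of size ≥ 2 (or has a self-loop).
The vertices on cycles are {A, B, C, D, E, F, G, I} — 8 in total.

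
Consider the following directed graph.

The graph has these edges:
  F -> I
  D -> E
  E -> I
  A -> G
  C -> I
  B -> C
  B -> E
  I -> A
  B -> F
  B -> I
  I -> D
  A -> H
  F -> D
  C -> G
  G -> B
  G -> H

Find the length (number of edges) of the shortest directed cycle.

3

For each vertex v, BFS finds the shortest path from v back to v.
The shortest such closed walk is G → B → C → G, length 3.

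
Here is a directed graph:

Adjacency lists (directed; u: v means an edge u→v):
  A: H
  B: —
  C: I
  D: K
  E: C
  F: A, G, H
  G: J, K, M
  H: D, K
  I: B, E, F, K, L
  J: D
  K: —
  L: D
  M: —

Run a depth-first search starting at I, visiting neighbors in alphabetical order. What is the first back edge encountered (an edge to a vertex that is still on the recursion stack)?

C→I

DFS from I (visiting neighbors in alphabetical order); mark gray on enter, black on exit:
I gray
  B gray
  B black
  E gray
    C gray
      C→I: I is gray → back edge
First back edge: C → I.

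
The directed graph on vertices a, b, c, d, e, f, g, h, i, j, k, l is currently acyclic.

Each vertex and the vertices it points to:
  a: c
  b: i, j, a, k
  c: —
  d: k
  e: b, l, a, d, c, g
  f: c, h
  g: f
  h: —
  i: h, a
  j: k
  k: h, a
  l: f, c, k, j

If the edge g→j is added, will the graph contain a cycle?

No

Adding g→j creates a cycle iff j can already reach g.
Explore from j: no path reaches g. The graph stays acyclic.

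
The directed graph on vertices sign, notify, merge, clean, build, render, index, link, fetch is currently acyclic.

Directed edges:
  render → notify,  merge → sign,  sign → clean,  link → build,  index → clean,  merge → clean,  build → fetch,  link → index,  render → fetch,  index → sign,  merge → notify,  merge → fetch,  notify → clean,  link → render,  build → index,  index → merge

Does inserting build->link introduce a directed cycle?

Yes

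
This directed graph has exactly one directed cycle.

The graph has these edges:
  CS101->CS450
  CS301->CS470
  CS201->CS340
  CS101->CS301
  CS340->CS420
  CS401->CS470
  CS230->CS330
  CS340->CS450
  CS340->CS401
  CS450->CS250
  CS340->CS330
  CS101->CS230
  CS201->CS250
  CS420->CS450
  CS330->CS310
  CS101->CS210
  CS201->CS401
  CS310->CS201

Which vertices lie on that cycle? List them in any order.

DFS with gray/black marking from CS330:
CS330 gray
  CS310 gray
    CS201 gray
      CS401 gray
        CS470 gray
        CS470 black
      CS401 black
      CS340 gray
        CS340→CS330: CS330 is gray → back edge
Back edge closes the cycle CS330 → CS310 → CS201 → CS340 → CS330; its vertices are {CS201, CS310, CS330, CS340}.

CS201, CS310, CS330, CS340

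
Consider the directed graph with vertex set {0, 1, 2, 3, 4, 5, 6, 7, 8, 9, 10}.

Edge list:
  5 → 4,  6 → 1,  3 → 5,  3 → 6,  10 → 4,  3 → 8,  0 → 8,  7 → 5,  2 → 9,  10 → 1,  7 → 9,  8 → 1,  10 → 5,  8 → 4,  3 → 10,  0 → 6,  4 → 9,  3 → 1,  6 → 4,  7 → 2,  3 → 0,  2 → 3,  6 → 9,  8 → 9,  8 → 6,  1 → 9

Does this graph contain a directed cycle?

No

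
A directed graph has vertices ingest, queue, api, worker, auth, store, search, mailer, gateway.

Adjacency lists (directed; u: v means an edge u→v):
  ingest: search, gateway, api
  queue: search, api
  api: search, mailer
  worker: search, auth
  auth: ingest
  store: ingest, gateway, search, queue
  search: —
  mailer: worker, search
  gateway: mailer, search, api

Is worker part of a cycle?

Yes

worker is on a cycle iff worker can reach itself via ≥1 edge.
worker → auth → ingest → gateway → mailer → worker — yes.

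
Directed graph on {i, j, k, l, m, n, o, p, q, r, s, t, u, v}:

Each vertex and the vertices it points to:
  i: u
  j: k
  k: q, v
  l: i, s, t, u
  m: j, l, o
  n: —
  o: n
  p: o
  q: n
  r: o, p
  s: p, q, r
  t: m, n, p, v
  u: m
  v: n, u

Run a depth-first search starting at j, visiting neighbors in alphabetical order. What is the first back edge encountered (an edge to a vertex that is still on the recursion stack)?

DFS from j (visiting neighbors in alphabetical order); mark gray on enter, black on exit:
j gray
  k gray
    q gray
      n gray
      n black
    q black
    v gray
      v→n: n black — skip
      u gray
        m gray
          m→j: j is gray → back edge
First back edge: m → j.

m->j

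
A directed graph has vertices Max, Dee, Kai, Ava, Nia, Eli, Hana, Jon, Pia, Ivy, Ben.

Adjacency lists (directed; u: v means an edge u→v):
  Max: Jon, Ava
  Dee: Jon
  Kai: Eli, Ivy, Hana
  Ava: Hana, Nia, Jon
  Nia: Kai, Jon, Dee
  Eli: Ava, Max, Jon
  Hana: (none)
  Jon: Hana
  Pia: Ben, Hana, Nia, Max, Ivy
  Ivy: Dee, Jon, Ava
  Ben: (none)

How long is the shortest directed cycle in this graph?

4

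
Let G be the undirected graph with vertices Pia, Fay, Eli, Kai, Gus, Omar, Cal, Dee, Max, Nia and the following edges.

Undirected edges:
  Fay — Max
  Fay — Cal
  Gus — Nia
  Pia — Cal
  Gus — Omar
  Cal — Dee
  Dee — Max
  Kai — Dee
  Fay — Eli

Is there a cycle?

Yes

DFS, tracking each vertex's parent; an edge to a visited non-parent vertex closes a cycle.
Start from Kai:
visit Kai (parent –)
  visit Dee (parent Kai)
    visit Max (parent Dee)
      Max–Dee: parent, skip
      visit Fay (parent Max)
        visit Cal (parent Fay)
          Cal–Dee: Dee visited and ≠ parent → cycle
Cycle: Dee – Max – Fay – Cal – Dee.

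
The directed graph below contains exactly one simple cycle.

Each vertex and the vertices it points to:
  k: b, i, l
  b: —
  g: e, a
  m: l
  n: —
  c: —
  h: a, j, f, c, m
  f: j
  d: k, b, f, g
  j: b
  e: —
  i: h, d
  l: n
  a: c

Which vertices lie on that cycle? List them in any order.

d, i, k

DFS with gray/black marking from k:
k gray
  b gray
  b black
  i gray
    h gray
      a gray
        c gray
        c black
      a black
      j gray
        j→b: b black — skip
      j black
      f gray
        f→j: j black — skip
      f black
      h→c: c black — skip
      m gray
        l gray
          n gray
          n black
        l black
      m black
    h black
    d gray
      d→k: k is gray → back edge
Back edge closes the cycle k → i → d → k; its vertices are {d, i, k}.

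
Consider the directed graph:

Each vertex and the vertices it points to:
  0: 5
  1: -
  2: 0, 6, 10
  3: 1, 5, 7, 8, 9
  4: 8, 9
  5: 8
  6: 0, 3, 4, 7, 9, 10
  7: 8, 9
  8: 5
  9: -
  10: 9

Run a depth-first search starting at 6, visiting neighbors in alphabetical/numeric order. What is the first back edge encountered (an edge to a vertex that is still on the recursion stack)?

8→5

DFS from 6 (visiting neighbors in alphabetical/numeric order); mark gray on enter, black on exit:
6 gray
  0 gray
    5 gray
      8 gray
        8→5: 5 is gray → back edge
First back edge: 8 → 5.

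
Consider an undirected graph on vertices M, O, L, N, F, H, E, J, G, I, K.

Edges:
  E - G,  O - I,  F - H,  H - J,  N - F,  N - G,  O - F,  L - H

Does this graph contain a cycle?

DFS, tracking each vertex's parent; an edge to a visited non-parent vertex closes a cycle.
Start from M:
visit M (parent –)
visit O (parent –)
  visit I (parent O)
    I–O: parent, skip
  visit F (parent O)
    visit H (parent F)
      H–F: parent, skip
      visit J (parent H)
        J–H: parent, skip
      visit L (parent H)
        L–H: parent, skip
    visit N (parent F)
      visit G (parent N)
        visit E (parent G)
          E–G: parent, skip
        G–N: parent, skip
      N–F: parent, skip
    F–O: parent, skip
visit K (parent –)
No non-parent visited neighbor found — the graph is a forest.

No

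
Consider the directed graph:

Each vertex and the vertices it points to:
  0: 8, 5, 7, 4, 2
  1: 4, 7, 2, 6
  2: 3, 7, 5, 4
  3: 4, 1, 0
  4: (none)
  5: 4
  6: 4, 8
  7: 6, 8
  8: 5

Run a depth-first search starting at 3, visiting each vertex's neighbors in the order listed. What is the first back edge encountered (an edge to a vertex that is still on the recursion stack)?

DFS from 3 (visiting each vertex's neighbors in the order listed); mark gray on enter, black on exit:
3 gray
  4 gray
  4 black
  1 gray
    1→4: 4 black — skip
    7 gray
      6 gray
        6→4: 4 black — skip
        8 gray
          5 gray
            5→4: 4 black — skip
          5 black
        8 black
      6 black
      7→8: 8 black — skip
    7 black
    2 gray
      2→3: 3 is gray → back edge
First back edge: 2 → 3.

2→3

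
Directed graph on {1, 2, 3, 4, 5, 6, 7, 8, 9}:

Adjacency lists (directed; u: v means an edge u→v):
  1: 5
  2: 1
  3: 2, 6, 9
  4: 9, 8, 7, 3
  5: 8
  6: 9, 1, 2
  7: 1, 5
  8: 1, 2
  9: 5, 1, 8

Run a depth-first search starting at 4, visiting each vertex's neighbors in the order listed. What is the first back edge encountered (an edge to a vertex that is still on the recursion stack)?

DFS from 4 (visiting each vertex's neighbors in the order listed); mark gray on enter, black on exit:
4 gray
  9 gray
    5 gray
      8 gray
        1 gray
          1→5: 5 is gray → back edge
First back edge: 1 → 5.

1->5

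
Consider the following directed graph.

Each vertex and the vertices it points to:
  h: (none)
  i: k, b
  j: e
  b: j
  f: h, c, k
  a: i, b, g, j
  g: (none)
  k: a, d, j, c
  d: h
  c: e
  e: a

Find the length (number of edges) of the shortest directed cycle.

For each vertex v, BFS finds the shortest path from v back to v.
The shortest such closed walk is k → a → i → k, length 3.

3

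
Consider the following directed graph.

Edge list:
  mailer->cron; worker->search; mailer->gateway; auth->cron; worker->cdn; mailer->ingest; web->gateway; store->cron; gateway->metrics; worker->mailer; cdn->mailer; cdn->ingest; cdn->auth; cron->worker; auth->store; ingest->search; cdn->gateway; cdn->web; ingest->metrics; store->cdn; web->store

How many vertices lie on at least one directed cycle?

A vertex is on a directed cycle iff it belongs to a strongly connected component of size ≥ 2 (or has a self-loop).
The vertices on cycles are {cdn, web, auth, cron, store, mailer, worker} — 7 in total.

7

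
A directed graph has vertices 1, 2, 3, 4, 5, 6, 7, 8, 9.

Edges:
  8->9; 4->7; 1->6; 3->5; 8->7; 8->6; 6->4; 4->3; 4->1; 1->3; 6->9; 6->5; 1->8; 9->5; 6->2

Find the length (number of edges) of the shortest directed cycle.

For each vertex v, BFS finds the shortest path from v back to v.
The shortest such closed walk is 6 → 4 → 1 → 6, length 3.

3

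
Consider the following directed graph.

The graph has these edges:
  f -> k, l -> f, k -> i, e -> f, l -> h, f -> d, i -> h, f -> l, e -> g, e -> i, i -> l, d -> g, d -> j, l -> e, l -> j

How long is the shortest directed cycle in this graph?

2

For each vertex v, BFS finds the shortest path from v back to v.
The shortest such closed walk is l → f → l, length 2.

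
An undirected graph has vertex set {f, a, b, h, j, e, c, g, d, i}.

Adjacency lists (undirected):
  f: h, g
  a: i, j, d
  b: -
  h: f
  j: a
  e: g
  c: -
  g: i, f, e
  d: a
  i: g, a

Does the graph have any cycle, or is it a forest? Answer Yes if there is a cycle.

DFS, tracking each vertex's parent; an edge to a visited non-parent vertex closes a cycle.
Start from g:
visit g (parent –)
  visit i (parent g)
    i–g: parent, skip
    visit a (parent i)
      a–i: parent, skip
      visit j (parent a)
        j–a: parent, skip
      visit d (parent a)
        d–a: parent, skip
  visit f (parent g)
    visit h (parent f)
      h–f: parent, skip
    f–g: parent, skip
  visit e (parent g)
    e–g: parent, skip
visit b (parent –)
visit c (parent –)
No non-parent visited neighbor found — the graph is a forest.

No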